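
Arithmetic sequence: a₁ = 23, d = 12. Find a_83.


aₙ = a₁ + (n-1)d
= 23 + (83-1)×12
= 23 + 984
= 1007

a_83 = 1007


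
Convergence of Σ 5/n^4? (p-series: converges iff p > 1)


p-series test: Σ c/n^p converges if p > 1, diverges if p ≤ 1 (constant c > 0 doesn't affect convergence).
p = 4
4 > 1 → CONVERGES

Converges (p = 4 > 1)


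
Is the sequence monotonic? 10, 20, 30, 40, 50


Differences: 10, 10, 10, 10
All differences > 0 → strictly INCREASING

Monotonically increasing


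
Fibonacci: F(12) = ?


Fibonacci sequence: 1, 1, 2, 3, 5, 8, 13, 21, 34, 55, 89, ...
F(12) = 144

F(12) = 144


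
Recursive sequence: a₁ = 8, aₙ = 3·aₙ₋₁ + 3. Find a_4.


Computing step by step:
a_1 = 8
a_2 = 27
a_3 = 84
a_4 = 255


a_4 = 255


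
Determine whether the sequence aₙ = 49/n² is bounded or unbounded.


a₁ = 49, a₂ = 49/4, a₃ = 49/9, ...
0 < aₙ ≤ 49 for all n ≥ 1
The sequence IS bounded

Bounded (0 < aₙ ≤ 49)


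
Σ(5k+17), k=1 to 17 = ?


Σ(5k+17) = 5·Σk + 17·n
= 5·153 + 17·17
= 765 + 289 = 1054

Σ = 1054


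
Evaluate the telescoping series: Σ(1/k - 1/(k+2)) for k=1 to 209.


Telescoping with gap 2: two head and two tail terms survive.
= (1 + 1/2) - (1/210 + 1/211)
= 3/2 - 1/210 - 1/211 = 33022/22155

Sum = 33022/22155


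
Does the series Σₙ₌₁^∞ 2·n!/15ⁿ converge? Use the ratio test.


aₙ = 2·n!/15^n
a_{n+1}/aₙ = (n+1)!/15^(n+1) × 15^n/n!  (constant 2 cancels)
= (n+1)/15
L = lim(n→∞) (n+1)/15 = ∞
L > 1 → series DIVERGES

Diverges (ratio test: L = ∞ > 1)


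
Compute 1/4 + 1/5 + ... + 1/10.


Σₖ₌4^10 1/k = 1/4 + 1/5 + 1/6 + 1/7 + 1/8 + 1/9 + 1/10
= 2761/2520
≈ 1.0956

Sum = 2761/2520 ≈ 1.0956


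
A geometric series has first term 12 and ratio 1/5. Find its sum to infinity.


S∞ = a₁/(1-r) = 12/(1 - 1/5)
= 12/(4/5)
= 15

S∞ = 15


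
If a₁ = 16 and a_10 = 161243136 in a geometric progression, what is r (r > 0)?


r^(n-1) = aₙ/a₁
r^9 = 161243136/16 = 10077696
r = 10077696^(1/9)
= 6

r = 6


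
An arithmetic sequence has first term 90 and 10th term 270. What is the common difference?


d = (aₙ - a₁)/(n-1)
= (270 - 90)/(10-1)
= 180/9 = 20

d = 20


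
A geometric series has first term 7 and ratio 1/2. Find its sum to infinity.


S∞ = a₁/(1-r) = 7/(1 - 1/2)
= 7/(1/2)
= 14

S∞ = 14


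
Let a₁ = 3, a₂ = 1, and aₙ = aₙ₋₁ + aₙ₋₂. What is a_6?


Computing iteratively: 3, 1, 4, 5, 9, 14
a_6 = 14

a_6 = 14


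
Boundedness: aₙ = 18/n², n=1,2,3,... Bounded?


a₁ = 18, a₂ = 18/4, a₃ = 18/9, ...
0 < aₙ ≤ 18 for all n ≥ 1
The sequence IS bounded

Bounded (0 < aₙ ≤ 18)


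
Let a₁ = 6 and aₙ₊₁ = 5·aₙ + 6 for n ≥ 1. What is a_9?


Computing step by step:
a_1 = 6
a_2 = 36
a_3 = 186
a_4 = 936
a_5 = 4686
a_6 = 23436
a_7 = 117186
a_8 = 585936
a_9 = 2929686


a_9 = 2929686


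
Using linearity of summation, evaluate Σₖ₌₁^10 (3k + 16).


Σ(3k+16) = 3·Σk + 16·n
= 3·55 + 16·10
= 165 + 160 = 325

Σ = 325


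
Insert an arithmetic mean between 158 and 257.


AM = (158 + 257)/2 = 415/2 = 207.5

AM = 207.5


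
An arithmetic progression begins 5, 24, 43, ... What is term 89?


aₙ = a₁ + (n-1)d
= 5 + (89-1)×19
= 5 + 1672
= 1677

a_89 = 1677


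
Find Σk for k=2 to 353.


Σₖ₌2^353 k = Σₖ₌₁^353 k − Σₖ₌₁^1 k
= 353·354/2 − 1·2/2
= 62481 − 1 = 62480

Σk = 62480


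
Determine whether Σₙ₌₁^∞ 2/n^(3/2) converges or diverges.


p-series test: Σ c/n^p converges if p > 1, diverges if p ≤ 1 (constant c > 0 doesn't affect convergence).
p = 3/2
3/2 > 1 → CONVERGES

Converges (p = 3/2 > 1)


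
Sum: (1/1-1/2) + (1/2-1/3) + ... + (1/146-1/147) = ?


Telescoping: adjacent terms cancel.
= 1/1 - 1/147
= 1 - 1/147 = 146/147

Sum = 146/147


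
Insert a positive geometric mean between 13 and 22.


GM = √(13×22) = √286 = 16.9115

GM = 16.9115


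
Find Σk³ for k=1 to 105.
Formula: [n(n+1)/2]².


n(n+1)/2 = 105×106/2 = 5565
Σk³ = 5565² = 30969225

Σk³ = 30969225


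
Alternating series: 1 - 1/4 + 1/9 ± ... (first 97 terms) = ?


S = 1 - 1/4 + 1/9 - 1/16 + 1/25 - 1/36 + 1/49 - 1/64 ± ...
= 0.8225
(Full series converges to +π²/12 ≈ +0.8225)

S_97 = 0.8225


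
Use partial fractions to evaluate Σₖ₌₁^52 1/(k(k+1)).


1/(k(k+1)) = 1/k - 1/(k+1) (partial fractions)
Telescoping: Σ = 1 - 1/53 = 52/53

Sum = 52/53


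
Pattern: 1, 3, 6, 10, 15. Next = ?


Pattern: triangular numbers: n(n+1)/2
Terms: 1, 3, 6, 10, 15
Next term = 21

Next term = 21


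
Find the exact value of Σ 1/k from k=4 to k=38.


Σₖ₌4^38 1/k = 1/4 + 1/5 + 1/6 + ... + 1/38
= 1163092393297033/485721041551200
≈ 2.3946

Sum = 1163092393297033/485721041551200 ≈ 2.3946


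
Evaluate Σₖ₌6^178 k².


Σₖ₌6^178 k² = Σₖ₌₁^178 k² − Σₖ₌₁^5 k²
= 178·179·357/6 − 5·6·11/6
= 1895789 − 55 = 1895734

Σk² = 1895734


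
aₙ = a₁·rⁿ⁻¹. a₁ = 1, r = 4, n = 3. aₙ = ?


aₙ = a₁·r^(n-1)
= 1×4^2
= 1×16
= 16

a_3 = 16


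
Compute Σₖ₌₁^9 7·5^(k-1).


Sₙ = 7×(5^9 - 1)/(5 - 1)
= 7×(1953125 - 1)/4
= 7×1953124/4
= 3417967

S_9 = 3417967


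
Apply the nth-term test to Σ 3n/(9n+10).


lim(n→∞) 3n/(9n+10) = 3/9 = 1/3  (divide numerator and denominator by n)
lim aₙ = 1/3 ≠ 0 → series DIVERGES

Diverges (lim aₙ = 1/3 ≠ 0)


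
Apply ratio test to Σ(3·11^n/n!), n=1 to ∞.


aₙ = 3·11^n/n!
a_{n+1}/aₙ = 11^(n+1)/(n+1)! × n!/11^n  (constant 3 cancels)
= 11/(n+1)
L = lim(n→∞) 11/(n+1) = 0
L < 1 → series CONVERGES

Converges (ratio test: L = 0 < 1)


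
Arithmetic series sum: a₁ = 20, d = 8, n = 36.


aₙ = 20 + (36-1)×8 = 300
Sₙ = n(a₁+aₙ)/2 = 36×(20+300)/2
= 36×320/2 = 5760

S_36 = 5760


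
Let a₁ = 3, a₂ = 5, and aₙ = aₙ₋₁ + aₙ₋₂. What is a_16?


Computing iteratively: 3, 5, 8, 13, 21, 34, 55, 89, 144, 233, 377, 610, ...
a_16 = 4181

a_16 = 4181


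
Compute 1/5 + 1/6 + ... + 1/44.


Σₖ₌5^44 1/k = 1/5 + 1/6 + 1/7 + ... + 1/44
= 3080733578426640787/1345655451257488800
≈ 2.2894

Sum = 3080733578426640787/1345655451257488800 ≈ 2.2894


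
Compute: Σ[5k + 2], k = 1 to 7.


Σ(5k+2) = 5·Σk + 2·n
= 5·28 + 2·7
= 140 + 14 = 154

Σ = 154


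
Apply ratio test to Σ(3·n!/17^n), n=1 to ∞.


aₙ = 3·n!/17^n
a_{n+1}/aₙ = (n+1)!/17^(n+1) × 17^n/n!  (constant 3 cancels)
= (n+1)/17
L = lim(n→∞) (n+1)/17 = ∞
L > 1 → series DIVERGES

Diverges (ratio test: L = ∞ > 1)


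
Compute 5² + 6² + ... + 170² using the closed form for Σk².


Σₖ₌5^170 k² = Σₖ₌₁^170 k² − Σₖ₌₁^4 k²
= 170·171·341/6 − 4·5·9/6
= 1652145 − 30 = 1652115

Σk² = 1652115


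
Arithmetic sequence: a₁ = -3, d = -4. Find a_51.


aₙ = a₁ + (n-1)d
= -3 + (51-1)×-4
= -3 - 200
= -203

a_51 = -203


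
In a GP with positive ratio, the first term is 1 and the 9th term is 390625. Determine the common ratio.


r^(n-1) = aₙ/a₁
r^8 = 390625/1 = 390625
r = 390625^(1/8)
= ±5; taking r > 0 gives r = 5

r = 5


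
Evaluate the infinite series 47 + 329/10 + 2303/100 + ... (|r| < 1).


S∞ = a₁/(1-r) = 47/(1 - 7/10)
= 47/(3/10)
= 470/3

S∞ = 470/3


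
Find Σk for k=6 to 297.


Σₖ₌6^297 k = Σₖ₌₁^297 k − Σₖ₌₁^5 k
= 297·298/2 − 5·6/2
= 44253 − 15 = 44238

Σk = 44238


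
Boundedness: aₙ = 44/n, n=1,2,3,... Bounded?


a₁ = 44, a₂ = 44/2, a₃ = 44/3, ...
0 < aₙ ≤ 44 for all n ≥ 1
Lower bound: 0, Upper bound: 44
The sequence IS bounded

Bounded (0 < aₙ ≤ 44)


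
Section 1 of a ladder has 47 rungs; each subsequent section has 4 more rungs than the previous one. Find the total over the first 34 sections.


aₙ = 47 + (34-1)×4 = 179
Sₙ = n(a₁+aₙ)/2 = 34×(47+179)/2
= 34×226/2 = 3842

S_34 = 3842


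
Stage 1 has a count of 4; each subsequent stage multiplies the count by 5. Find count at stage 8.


aₙ = a₁·r^(n-1)
= 4×5^7
= 4×78125
= 312500

a_8 = 312500


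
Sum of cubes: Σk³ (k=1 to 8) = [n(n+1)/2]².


n(n+1)/2 = 8×9/2 = 36
Σk³ = 36² = 1296

Σk³ = 1296


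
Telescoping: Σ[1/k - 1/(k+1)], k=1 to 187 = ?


Telescoping: adjacent terms cancel.
= 1/1 - 1/188
= 1 - 1/188 = 187/188

Sum = 187/188


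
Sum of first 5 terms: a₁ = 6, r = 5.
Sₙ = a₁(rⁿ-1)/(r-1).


Sₙ = 6×(5^5 - 1)/(5 - 1)
= 6×(3125 - 1)/4
= 6×3124/4
= 4686

S_5 = 4686


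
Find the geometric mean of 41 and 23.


GM = √(41×23) = √943 = 30.7083

GM = 30.7083


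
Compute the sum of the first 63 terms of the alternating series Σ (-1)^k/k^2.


S = -1 + 1/4 - 1/9 + 1/16 - 1/25 + 1/36 - 1/49 + 1/64 ± ...
= -0.8226
(Full series converges to -π²/12 ≈ -0.8225)

S_63 = -0.8226


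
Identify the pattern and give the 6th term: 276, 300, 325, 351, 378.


Pattern: triangular numbers: n(n+1)/2
Terms: 276, 300, 325, 351, 378
Next term = 406

Next term = 406


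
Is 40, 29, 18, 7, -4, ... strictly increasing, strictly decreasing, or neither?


Differences: -11, -11, -11, -11
All differences < 0 → strictly DECREASING

Monotonically decreasing


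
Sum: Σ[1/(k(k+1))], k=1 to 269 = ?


1/(k(k+1)) = 1/k - 1/(k+1) (partial fractions)
Telescoping: Σ = 1 - 1/270 = 269/270

Sum = 269/270


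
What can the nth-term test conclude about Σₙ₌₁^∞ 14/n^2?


lim(n→∞) 14/n^2 = 0
lim aₙ = 0 → nth-term test is INCONCLUSIVE
(Need other tests; this is actually a convergent p-series with p=2 > 1)

Inconclusive (lim aₙ = 0; need another test)


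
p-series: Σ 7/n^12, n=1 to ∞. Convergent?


p-series test: Σ c/n^p converges if p > 1, diverges if p ≤ 1 (constant c > 0 doesn't affect convergence).
p = 12
12 > 1 → CONVERGES

Converges (p = 12 > 1)


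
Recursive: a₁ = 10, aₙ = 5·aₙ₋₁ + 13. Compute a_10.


Computing step by step:
a_1 = 10
a_2 = 63
a_3 = 328
a_4 = 1653
a_5 = 8278
a_6 = 41403
a_7 = 207028
a_8 = 1035153
a_9 = 5175778
a_10 = 25878903


a_10 = 25878903


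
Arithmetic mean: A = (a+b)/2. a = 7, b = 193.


AM = (7 + 193)/2 = 200/2 = 100

AM = 100


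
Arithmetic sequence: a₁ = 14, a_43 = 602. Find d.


d = (aₙ - a₁)/(n-1)
= (602 - 14)/(43-1)
= 588/42 = 14

d = 14


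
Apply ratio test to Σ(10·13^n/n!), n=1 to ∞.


aₙ = 10·13^n/n!
a_{n+1}/aₙ = 13^(n+1)/(n+1)! × n!/13^n  (constant 10 cancels)
= 13/(n+1)
L = lim(n→∞) 13/(n+1) = 0
L < 1 → series CONVERGES

Converges (ratio test: L = 0 < 1)


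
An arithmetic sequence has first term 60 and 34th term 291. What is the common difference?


d = (aₙ - a₁)/(n-1)
= (291 - 60)/(34-1)
= 231/33 = 7

d = 7


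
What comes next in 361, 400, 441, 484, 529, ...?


Pattern: perfect squares: n²
Terms: 361, 400, 441, 484, 529
Next term = 576

Next term = 576


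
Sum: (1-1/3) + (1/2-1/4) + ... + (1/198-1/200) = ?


Telescoping with gap 2: two head and two tail terms survive.
= (1 + 1/2) - (1/199 + 1/200)
= 3/2 - 1/199 - 1/200 = 59301/39800

Sum = 59301/39800


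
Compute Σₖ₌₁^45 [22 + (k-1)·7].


aₙ = 22 + (45-1)×7 = 330
Sₙ = n(a₁+aₙ)/2 = 45×(22+330)/2
= 45×352/2 = 7920

S_45 = 7920


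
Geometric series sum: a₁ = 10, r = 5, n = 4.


Sₙ = 10×(5^4 - 1)/(5 - 1)
= 10×(625 - 1)/4
= 10×624/4
= 1560

S_4 = 1560


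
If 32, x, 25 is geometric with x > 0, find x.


GM = √(32×25) = √800 = 28.2843

GM = 28.2843


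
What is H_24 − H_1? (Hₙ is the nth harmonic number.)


Σₖ₌2^24 1/k = 1/2 + 1/3 + 1/4 + ... + 1/24
= 990874363/356948592
≈ 2.776

Sum = 990874363/356948592 ≈ 2.776


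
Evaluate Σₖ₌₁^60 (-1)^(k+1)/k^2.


S = 1 - 1/4 + 1/9 - 1/16 + 1/25 - 1/36 + 1/49 - 1/64 ± ...
= 0.8223
(Full series converges to +π²/12 ≈ +0.8225)

S_60 = 0.8223


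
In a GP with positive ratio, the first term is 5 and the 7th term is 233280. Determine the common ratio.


r^(n-1) = aₙ/a₁
r^6 = 233280/5 = 46656
r = 46656^(1/6)
= ±6; taking r > 0 gives r = 6

r = 6


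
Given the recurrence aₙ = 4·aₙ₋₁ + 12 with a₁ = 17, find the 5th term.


Computing step by step:
a_1 = 17
a_2 = 80
a_3 = 332
a_4 = 1340
a_5 = 5372


a_5 = 5372


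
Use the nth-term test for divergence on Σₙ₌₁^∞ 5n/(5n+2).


lim(n→∞) 5n/(5n+2) = 5/5 = 1  (divide numerator and denominator by n)
lim aₙ = 1 ≠ 0 → series DIVERGES

Diverges (lim aₙ = 1 ≠ 0)


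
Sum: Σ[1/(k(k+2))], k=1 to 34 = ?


1/(k(k+2)) = (1/2)·(1/k - 1/(k+2)) (partial fractions)
Telescoping: Σ = (1/2)·(1 + 1/2 - 1/35 - 1/36) = 1819/2520

Sum = 1819/2520


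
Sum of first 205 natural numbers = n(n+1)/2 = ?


n(n+1)/2 = 205×206/2 = 42230/2 = 21115

Σk = 21115


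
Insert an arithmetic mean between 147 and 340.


AM = (147 + 340)/2 = 487/2 = 243.5

AM = 243.5


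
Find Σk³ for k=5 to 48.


Σₖ₌5^48 k³ = [48·49/2]² − [4·5/2]²
= 1382976 − 100 = 1382876

Σk³ = 1382876


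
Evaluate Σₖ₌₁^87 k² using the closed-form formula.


n = 87
n(n+1)(2n+1)/6 = 87×88×175/6
= 1339800/6 = 223300

Σk² = 223300


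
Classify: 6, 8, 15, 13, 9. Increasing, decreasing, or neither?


Differences: 2, 7, -2, -4
Difference at position 1 is +2 (> 0) but position 3 is -2 (< 0) — sequence both rises and falls
→ NOT monotonic

Not monotonic


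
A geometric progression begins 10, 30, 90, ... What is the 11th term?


aₙ = a₁·r^(n-1)
= 10×3^10
= 10×59049
= 590490

a_11 = 590490


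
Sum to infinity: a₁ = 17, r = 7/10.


S∞ = a₁/(1-r) = 17/(1 - 7/10)
= 17/(3/10)
= 170/3

S∞ = 170/3


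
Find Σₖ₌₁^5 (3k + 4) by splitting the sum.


Σ(3k+4) = 3·Σk + 4·n
= 3·15 + 4·5
= 45 + 20 = 65

Σ = 65


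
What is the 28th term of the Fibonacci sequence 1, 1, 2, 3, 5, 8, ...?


Fibonacci sequence: 1, 1, 2, 3, 5, 8, 13, 21, 34, 55, 89, ...
F(28) = 317811

F(28) = 317811


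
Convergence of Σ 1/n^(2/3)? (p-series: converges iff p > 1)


p-series test: Σ c/n^p converges if p > 1, diverges if p ≤ 1 (constant c > 0 doesn't affect convergence).
p = 2/3
2/3 ≤ 1 → DIVERGES

Diverges (p = 2/3 ≤ 1)


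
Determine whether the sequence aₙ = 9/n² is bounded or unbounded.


a₁ = 9, a₂ = 9/4, a₃ = 9/9, ...
0 < aₙ ≤ 9 for all n ≥ 1
The sequence IS bounded

Bounded (0 < aₙ ≤ 9)


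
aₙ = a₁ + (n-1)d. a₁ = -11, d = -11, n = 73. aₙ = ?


aₙ = a₁ + (n-1)d
= -11 + (73-1)×-11
= -11 - 792
= -803

a_73 = -803


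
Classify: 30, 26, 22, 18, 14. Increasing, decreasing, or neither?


Differences: -4, -4, -4, -4
All differences < 0 → strictly DECREASING

Monotonically decreasing


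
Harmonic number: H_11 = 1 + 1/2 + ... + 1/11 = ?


H_11 = 1/1 + 1/2 + 1/3 + ... + 1/11
= 83711/27720
≈ 3.0199

H_11 = 83711/27720 ≈ 3.0199


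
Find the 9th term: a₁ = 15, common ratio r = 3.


aₙ = a₁·r^(n-1)
= 15×3^8
= 15×6561
= 98415

a_9 = 98415


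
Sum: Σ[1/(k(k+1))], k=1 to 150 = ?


1/(k(k+1)) = 1/k - 1/(k+1) (partial fractions)
Telescoping: Σ = 1 - 1/151 = 150/151

Sum = 150/151


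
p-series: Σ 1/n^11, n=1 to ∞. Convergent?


p-series test: Σ c/n^p converges if p > 1, diverges if p ≤ 1 (constant c > 0 doesn't affect convergence).
p = 11
11 > 1 → CONVERGES

Converges (p = 11 > 1)


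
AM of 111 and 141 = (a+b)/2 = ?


AM = (111 + 141)/2 = 252/2 = 126

AM = 126


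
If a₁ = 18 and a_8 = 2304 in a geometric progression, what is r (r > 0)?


r^(n-1) = aₙ/a₁
r^7 = 2304/18 = 128
r = 128^(1/7)
= 2

r = 2


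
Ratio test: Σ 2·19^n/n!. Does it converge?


aₙ = 2·19^n/n!
a_{n+1}/aₙ = 19^(n+1)/(n+1)! × n!/19^n  (constant 2 cancels)
= 19/(n+1)
L = lim(n→∞) 19/(n+1) = 0
L < 1 → series CONVERGES

Converges (ratio test: L = 0 < 1)


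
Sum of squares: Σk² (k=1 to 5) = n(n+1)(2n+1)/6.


n = 5
n(n+1)(2n+1)/6 = 5×6×11/6
= 330/6 = 55

Σk² = 55


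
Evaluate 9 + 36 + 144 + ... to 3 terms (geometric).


Sₙ = 9×(4^3 - 1)/(4 - 1)
= 9×(64 - 1)/3
= 9×63/3
= 189

S_3 = 189


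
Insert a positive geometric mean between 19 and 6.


GM = √(19×6) = √114 = 10.6771

GM = 10.6771


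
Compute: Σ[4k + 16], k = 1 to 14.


Σ(4k+16) = 4·Σk + 16·n
= 4·105 + 16·14
= 420 + 224 = 644

Σ = 644


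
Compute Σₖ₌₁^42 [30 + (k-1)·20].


aₙ = 30 + (42-1)×20 = 850
Sₙ = n(a₁+aₙ)/2 = 42×(30+850)/2
= 42×880/2 = 18480

S_42 = 18480


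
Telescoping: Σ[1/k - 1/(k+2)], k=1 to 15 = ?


Telescoping with gap 2: two head and two tail terms survive.
= (1 + 1/2) - (1/16 + 1/17)
= 3/2 - 1/16 - 1/17 = 375/272

Sum = 375/272


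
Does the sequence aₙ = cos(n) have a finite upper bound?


For all n, -1 ≤ cos(n) ≤ 1, so -1 ≤ cos(n) ≤ 1
Lower bound: -1, Upper bound: 1
The sequence IS bounded

Bounded (-1 ≤ aₙ ≤ 1)


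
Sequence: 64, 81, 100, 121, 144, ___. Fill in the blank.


Pattern: perfect squares: n²
Terms: 64, 81, 100, 121, 144
Next term = 169

Next term = 169


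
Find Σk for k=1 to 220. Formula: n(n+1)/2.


n(n+1)/2 = 220×221/2 = 48620/2 = 24310

Σk = 24310


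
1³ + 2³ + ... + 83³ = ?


n(n+1)/2 = 83×84/2 = 3486
Σk³ = 3486² = 12152196

Σk³ = 12152196


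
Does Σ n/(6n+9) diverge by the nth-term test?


lim(n→∞) n/(6n+9) = 1/6 = 1/6  (divide numerator and denominator by n)
lim aₙ = 1/6 ≠ 0 → series DIVERGES

Diverges (lim aₙ = 1/6 ≠ 0)


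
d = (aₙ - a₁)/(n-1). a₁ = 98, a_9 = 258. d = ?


d = (aₙ - a₁)/(n-1)
= (258 - 98)/(9-1)
= 160/8 = 20

d = 20


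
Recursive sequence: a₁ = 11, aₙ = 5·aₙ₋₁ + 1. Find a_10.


Computing step by step:
a_1 = 11
a_2 = 56
a_3 = 281
a_4 = 1406
a_5 = 7031
a_6 = 35156
a_7 = 175781
a_8 = 878906
a_9 = 4394531
a_10 = 21972656


a_10 = 21972656


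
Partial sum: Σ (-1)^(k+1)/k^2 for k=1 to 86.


S = 1 - 1/4 + 1/9 - 1/16 + 1/25 - 1/36 + 1/49 - 1/64 ± ...
= 0.8224
(Full series converges to +π²/12 ≈ +0.8225)

S_86 = 0.8224


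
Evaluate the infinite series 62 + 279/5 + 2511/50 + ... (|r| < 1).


S∞ = a₁/(1-r) = 62/(1 - 9/10)
= 62/(1/10)
= 620

S∞ = 620


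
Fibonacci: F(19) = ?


Fibonacci sequence: 1, 1, 2, 3, 5, 8, 13, 21, 34, 55, 89, ...
F(19) = 4181

F(19) = 4181


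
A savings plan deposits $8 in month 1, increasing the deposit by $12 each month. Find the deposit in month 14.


aₙ = a₁ + (n-1)d
= 8 + (14-1)×12
= 8 + 156
= 164

a_14 = 164


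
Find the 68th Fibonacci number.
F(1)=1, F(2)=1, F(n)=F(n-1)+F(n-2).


Fibonacci sequence: 1, 1, 2, 3, 5, 8, 13, 21, 34, 55, 89, ...
F(68) = 72723460248141

F(68) = 72723460248141


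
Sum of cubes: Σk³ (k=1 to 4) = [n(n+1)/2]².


n(n+1)/2 = 4×5/2 = 10
Σk³ = 10² = 100

Σk³ = 100


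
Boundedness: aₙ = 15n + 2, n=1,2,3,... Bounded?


aₙ = 15n + 2 → as n→∞, aₙ→∞
No finite upper bound exists
The sequence is UNBOUNDED

Unbounded (aₙ → ∞ as n → ∞)


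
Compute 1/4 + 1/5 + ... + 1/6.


Σₖ₌4^6 1/k = 1/4 + 1/5 + 1/6
= 37/60
≈ 0.6167

Sum = 37/60 ≈ 0.6167


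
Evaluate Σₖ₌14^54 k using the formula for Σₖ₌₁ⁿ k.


Σₖ₌14^54 k = Σₖ₌₁^54 k − Σₖ₌₁^13 k
= 54·55/2 − 13·14/2
= 1485 − 91 = 1394

Σk = 1394


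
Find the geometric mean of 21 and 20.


GM = √(21×20) = √420 = 20.4939

GM = 20.4939


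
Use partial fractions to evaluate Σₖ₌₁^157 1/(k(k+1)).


1/(k(k+1)) = 1/k - 1/(k+1) (partial fractions)
Telescoping: Σ = 1 - 1/158 = 157/158

Sum = 157/158


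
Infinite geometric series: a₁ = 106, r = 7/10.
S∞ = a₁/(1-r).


S∞ = a₁/(1-r) = 106/(1 - 7/10)
= 106/(3/10)
= 1060/3

S∞ = 1060/3


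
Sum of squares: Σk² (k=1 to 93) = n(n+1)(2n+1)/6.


n = 93
n(n+1)(2n+1)/6 = 93×94×187/6
= 1634754/6 = 272459

Σk² = 272459


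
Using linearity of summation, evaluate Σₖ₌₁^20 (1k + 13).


Σ(1k+13) = 1·Σk + 13·n
= 1·210 + 13·20
= 210 + 260 = 470

Σ = 470


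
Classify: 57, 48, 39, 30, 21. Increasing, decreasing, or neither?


Differences: -9, -9, -9, -9
All differences < 0 → strictly DECREASING

Monotonically decreasing


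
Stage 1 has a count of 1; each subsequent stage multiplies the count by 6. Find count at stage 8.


aₙ = a₁·r^(n-1)
= 1×6^7
= 1×279936
= 279936

a_8 = 279936


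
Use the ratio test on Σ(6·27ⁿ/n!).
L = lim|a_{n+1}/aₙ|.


aₙ = 6·27^n/n!
a_{n+1}/aₙ = 27^(n+1)/(n+1)! × n!/27^n  (constant 6 cancels)
= 27/(n+1)
L = lim(n→∞) 27/(n+1) = 0
L < 1 → series CONVERGES

Converges (ratio test: L = 0 < 1)


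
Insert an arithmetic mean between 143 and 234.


AM = (143 + 234)/2 = 377/2 = 188.5

AM = 188.5


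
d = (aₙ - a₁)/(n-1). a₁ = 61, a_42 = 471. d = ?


d = (aₙ - a₁)/(n-1)
= (471 - 61)/(42-1)
= 410/41 = 10

d = 10


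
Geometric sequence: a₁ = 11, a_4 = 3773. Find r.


r^(n-1) = aₙ/a₁
r^3 = 3773/11 = 343
r = 343^(1/3)
= 7

r = 7


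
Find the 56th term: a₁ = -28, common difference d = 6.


aₙ = a₁ + (n-1)d
= -28 + (56-1)×6
= -28 + 330
= 302

a_56 = 302


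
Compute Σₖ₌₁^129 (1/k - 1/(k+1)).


Telescoping: adjacent terms cancel.
= 1/1 - 1/130
= 1 - 1/130 = 129/130

Sum = 129/130


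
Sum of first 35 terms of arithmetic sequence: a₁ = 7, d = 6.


aₙ = 7 + (35-1)×6 = 211
Sₙ = n(a₁+aₙ)/2 = 35×(7+211)/2
= 35×218/2 = 3815

S_35 = 3815


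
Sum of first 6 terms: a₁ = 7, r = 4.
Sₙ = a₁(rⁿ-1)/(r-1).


Sₙ = 7×(4^6 - 1)/(4 - 1)
= 7×(4096 - 1)/3
= 7×4095/3
= 9555

S_6 = 9555


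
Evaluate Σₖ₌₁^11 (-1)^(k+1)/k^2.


S = 1 - 1/4 + 1/9 - 1/16 + 1/25 - 1/36 + 1/49 - 1/64 ± ...
= 0.8262
(Full series converges to +π²/12 ≈ +0.8225)

S_11 = 0.8262


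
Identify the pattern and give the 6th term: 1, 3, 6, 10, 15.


Pattern: triangular numbers: n(n+1)/2
Terms: 1, 3, 6, 10, 15
Next term = 21

Next term = 21


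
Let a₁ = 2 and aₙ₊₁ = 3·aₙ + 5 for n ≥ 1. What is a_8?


Computing step by step:
a_1 = 2
a_2 = 11
a_3 = 38
a_4 = 119
a_5 = 362
a_6 = 1091
a_7 = 3278
a_8 = 9839


a_8 = 9839


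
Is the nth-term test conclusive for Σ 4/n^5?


lim(n→∞) 4/n^5 = 0
lim aₙ = 0 → nth-term test is INCONCLUSIVE
(Need other tests; this is actually a convergent p-series with p=5 > 1)

Inconclusive (lim aₙ = 0; need another test)


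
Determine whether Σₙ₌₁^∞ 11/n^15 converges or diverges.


p-series test: Σ c/n^p converges if p > 1, diverges if p ≤ 1 (constant c > 0 doesn't affect convergence).
p = 15
15 > 1 → CONVERGES

Converges (p = 15 > 1)


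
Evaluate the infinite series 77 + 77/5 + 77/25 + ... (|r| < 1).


S∞ = a₁/(1-r) = 77/(1 - 1/5)
= 77/(4/5)
= 385/4

S∞ = 385/4


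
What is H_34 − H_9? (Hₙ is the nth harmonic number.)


Σₖ₌10^34 1/k = 1/10 + 1/11 + 1/12 + ... + 1/34
= 16924644298729/13127595717600
≈ 1.2892

Sum = 16924644298729/13127595717600 ≈ 1.2892


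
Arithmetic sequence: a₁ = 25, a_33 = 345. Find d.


d = (aₙ - a₁)/(n-1)
= (345 - 25)/(33-1)
= 320/32 = 10

d = 10


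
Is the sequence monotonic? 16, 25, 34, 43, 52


Differences: 9, 9, 9, 9
All differences > 0 → strictly INCREASING

Monotonically increasing


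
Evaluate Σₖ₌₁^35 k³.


n(n+1)/2 = 35×36/2 = 630
Σk³ = 630² = 396900

Σk³ = 396900


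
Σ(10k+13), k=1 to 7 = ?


Σ(10k+13) = 10·Σk + 13·n
= 10·28 + 13·7
= 280 + 91 = 371

Σ = 371


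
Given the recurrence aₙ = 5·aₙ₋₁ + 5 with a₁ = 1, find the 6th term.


Computing step by step:
a_1 = 1
a_2 = 10
a_3 = 55
a_4 = 280
a_5 = 1405
a_6 = 7030


a_6 = 7030


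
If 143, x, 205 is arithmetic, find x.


AM = (143 + 205)/2 = 348/2 = 174

AM = 174


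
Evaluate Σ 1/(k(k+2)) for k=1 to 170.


1/(k(k+2)) = (1/2)·(1/k - 1/(k+2)) (partial fractions)
Telescoping: Σ = (1/2)·(1 + 1/2 - 1/171 - 1/172) = 43775/58824

Sum = 43775/58824


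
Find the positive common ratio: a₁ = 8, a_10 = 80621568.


r^(n-1) = aₙ/a₁
r^9 = 80621568/8 = 10077696
r = 10077696^(1/9)
= 6

r = 6


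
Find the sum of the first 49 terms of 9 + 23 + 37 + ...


aₙ = 9 + (49-1)×14 = 681
Sₙ = n(a₁+aₙ)/2 = 49×(9+681)/2
= 49×690/2 = 16905

S_49 = 16905


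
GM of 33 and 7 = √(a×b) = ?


GM = √(33×7) = √231 = 15.1987

GM = 15.1987


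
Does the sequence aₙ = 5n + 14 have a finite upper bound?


aₙ = 5n + 14 → as n→∞, aₙ→∞
No finite upper bound exists
The sequence is UNBOUNDED

Unbounded (aₙ → ∞ as n → ∞)


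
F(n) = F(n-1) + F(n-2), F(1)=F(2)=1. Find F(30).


Fibonacci sequence: 1, 1, 2, 3, 5, 8, 13, 21, 34, 55, 89, ...
F(30) = 832040

F(30) = 832040


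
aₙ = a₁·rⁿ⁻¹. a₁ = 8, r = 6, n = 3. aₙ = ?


aₙ = a₁·r^(n-1)
= 8×6^2
= 8×36
= 288

a_3 = 288


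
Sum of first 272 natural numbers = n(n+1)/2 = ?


n(n+1)/2 = 272×273/2 = 74256/2 = 37128

Σk = 37128


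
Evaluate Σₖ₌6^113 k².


Σₖ₌6^113 k² = Σₖ₌₁^113 k² − Σₖ₌₁^5 k²
= 113·114·227/6 − 5·6·11/6
= 487369 − 55 = 487314

Σk² = 487314


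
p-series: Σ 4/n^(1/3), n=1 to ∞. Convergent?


p-series test: Σ c/n^p converges if p > 1, diverges if p ≤ 1 (constant c > 0 doesn't affect convergence).
p = 1/3
1/3 ≤ 1 → DIVERGES

Diverges (p = 1/3 ≤ 1)


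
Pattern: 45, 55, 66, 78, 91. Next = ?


Pattern: triangular numbers: n(n+1)/2
Terms: 45, 55, 66, 78, 91
Next term = 105

Next term = 105


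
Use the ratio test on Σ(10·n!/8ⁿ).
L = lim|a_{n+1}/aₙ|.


aₙ = 10·n!/8^n
a_{n+1}/aₙ = (n+1)!/8^(n+1) × 8^n/n!  (constant 10 cancels)
= (n+1)/8
L = lim(n→∞) (n+1)/8 = ∞
L > 1 → series DIVERGES

Diverges (ratio test: L = ∞ > 1)


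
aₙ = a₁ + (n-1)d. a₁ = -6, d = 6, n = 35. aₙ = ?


aₙ = a₁ + (n-1)d
= -6 + (35-1)×6
= -6 + 204
= 198

a_35 = 198


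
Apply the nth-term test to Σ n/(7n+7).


lim(n→∞) n/(7n+7) = 1/7 = 1/7  (divide numerator and denominator by n)
lim aₙ = 1/7 ≠ 0 → series DIVERGES

Diverges (lim aₙ = 1/7 ≠ 0)


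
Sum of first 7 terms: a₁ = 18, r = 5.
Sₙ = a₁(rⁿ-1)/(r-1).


Sₙ = 18×(5^7 - 1)/(5 - 1)
= 18×(78125 - 1)/4
= 18×78124/4
= 351558

S_7 = 351558


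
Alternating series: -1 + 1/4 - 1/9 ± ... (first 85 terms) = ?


S = -1 + 1/4 - 1/9 + 1/16 - 1/25 + 1/36 - 1/49 + 1/64 ± ...
= -0.8225
(Full series converges to -π²/12 ≈ -0.8225)

S_85 = -0.8225


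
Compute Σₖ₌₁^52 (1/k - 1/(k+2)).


Telescoping with gap 2: two head and two tail terms survive.
= (1 + 1/2) - (1/53 + 1/54)
= 3/2 - 1/53 - 1/54 = 2093/1431

Sum = 2093/1431


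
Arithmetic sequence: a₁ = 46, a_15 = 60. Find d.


d = (aₙ - a₁)/(n-1)
= (60 - 46)/(15-1)
= 14/14 = 1

d = 1


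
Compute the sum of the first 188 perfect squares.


n = 188
n(n+1)(2n+1)/6 = 188×189×377/6
= 13395564/6 = 2232594

Σk² = 2232594


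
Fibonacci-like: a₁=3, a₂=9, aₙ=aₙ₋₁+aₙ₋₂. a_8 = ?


Computing iteratively: 3, 9, 12, 21, 33, 54, 87, 141
a_8 = 141

a_8 = 141


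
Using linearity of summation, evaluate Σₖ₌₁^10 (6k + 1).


Σ(6k+1) = 6·Σk + 1·n
= 6·55 + 1·10
= 330 + 10 = 340

Σ = 340


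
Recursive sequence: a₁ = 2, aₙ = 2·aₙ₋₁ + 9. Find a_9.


Computing step by step:
a_1 = 2
a_2 = 13
a_3 = 35
a_4 = 79
a_5 = 167
a_6 = 343
a_7 = 695
a_8 = 1399
a_9 = 2807


a_9 = 2807


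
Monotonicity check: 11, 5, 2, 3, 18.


Differences: -6, -3, 1, 15
Difference at position 3 is +1 (> 0) but position 1 is -6 (< 0) — sequence both rises and falls
→ NOT monotonic

Not monotonic


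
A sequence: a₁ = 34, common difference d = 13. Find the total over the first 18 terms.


aₙ = 34 + (18-1)×13 = 255
Sₙ = n(a₁+aₙ)/2 = 18×(34+255)/2
= 18×289/2 = 2601

S_18 = 2601


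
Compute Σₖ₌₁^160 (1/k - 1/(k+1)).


Telescoping: adjacent terms cancel.
= 1/1 - 1/161
= 1 - 1/161 = 160/161

Sum = 160/161


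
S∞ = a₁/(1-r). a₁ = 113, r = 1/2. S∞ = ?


S∞ = a₁/(1-r) = 113/(1 - 1/2)
= 113/(1/2)
= 226

S∞ = 226


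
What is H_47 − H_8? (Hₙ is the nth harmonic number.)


Σₖ₌9^47 1/k = 1/9 + 1/10 + 1/11 + ... + 1/47
= 761526744551583731543/442720643463713815200
≈ 1.7201

Sum = 761526744551583731543/442720643463713815200 ≈ 1.7201


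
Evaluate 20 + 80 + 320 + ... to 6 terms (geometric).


Sₙ = 20×(4^6 - 1)/(4 - 1)
= 20×(4096 - 1)/3
= 20×4095/3
= 27300

S_6 = 27300


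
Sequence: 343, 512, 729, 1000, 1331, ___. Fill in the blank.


Pattern: perfect cubes: n³
Terms: 343, 512, 729, 1000, 1331
Next term = 1728

Next term = 1728


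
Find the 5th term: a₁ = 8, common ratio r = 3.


aₙ = a₁·r^(n-1)
= 8×3^4
= 8×81
= 648

a_5 = 648


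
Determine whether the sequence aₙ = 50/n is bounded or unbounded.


a₁ = 50, a₂ = 50/2, a₃ = 50/3, ...
0 < aₙ ≤ 50 for all n ≥ 1
Lower bound: 0, Upper bound: 50
The sequence IS bounded

Bounded (0 < aₙ ≤ 50)


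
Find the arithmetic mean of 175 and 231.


AM = (175 + 231)/2 = 406/2 = 203

AM = 203


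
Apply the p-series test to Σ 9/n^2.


p-series test: Σ c/n^p converges if p > 1, diverges if p ≤ 1 (constant c > 0 doesn't affect convergence).
p = 2
2 > 1 → CONVERGES

Converges (p = 2 > 1)


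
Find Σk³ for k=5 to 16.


Σₖ₌5^16 k³ = [16·17/2]² − [4·5/2]²
= 18496 − 100 = 18396

Σk³ = 18396


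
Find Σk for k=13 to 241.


Σₖ₌13^241 k = Σₖ₌₁^241 k − Σₖ₌₁^12 k
= 241·242/2 − 12·13/2
= 29161 − 78 = 29083

Σk = 29083


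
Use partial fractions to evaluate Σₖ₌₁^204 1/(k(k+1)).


1/(k(k+1)) = 1/k - 1/(k+1) (partial fractions)
Telescoping: Σ = 1 - 1/205 = 204/205

Sum = 204/205


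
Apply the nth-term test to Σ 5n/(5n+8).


lim(n→∞) 5n/(5n+8) = 5/5 = 1  (divide numerator and denominator by n)
lim aₙ = 1 ≠ 0 → series DIVERGES

Diverges (lim aₙ = 1 ≠ 0)


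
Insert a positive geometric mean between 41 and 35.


GM = √(41×35) = √1435 = 37.8814

GM = 37.8814


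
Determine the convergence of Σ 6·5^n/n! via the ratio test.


aₙ = 6·5^n/n!
a_{n+1}/aₙ = 5^(n+1)/(n+1)! × n!/5^n  (constant 6 cancels)
= 5/(n+1)
L = lim(n→∞) 5/(n+1) = 0
L < 1 → series CONVERGES

Converges (ratio test: L = 0 < 1)


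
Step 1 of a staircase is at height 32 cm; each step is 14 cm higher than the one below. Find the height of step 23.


aₙ = a₁ + (n-1)d
= 32 + (23-1)×14
= 32 + 308
= 340

a_23 = 340


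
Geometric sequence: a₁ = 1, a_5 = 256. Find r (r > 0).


r^(n-1) = aₙ/a₁
r^4 = 256/1 = 256
r = 256^(1/4)
= ±4; taking r > 0 gives r = 4

r = 4


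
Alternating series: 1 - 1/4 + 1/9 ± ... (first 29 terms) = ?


S = 1 - 1/4 + 1/9 - 1/16 + 1/25 - 1/36 + 1/49 - 1/64 ± ...
= 0.823
(Full series converges to +π²/12 ≈ +0.8225)

S_29 = 0.823


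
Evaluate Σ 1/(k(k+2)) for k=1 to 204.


1/(k(k+2)) = (1/2)·(1/k - 1/(k+2)) (partial fractions)
Telescoping: Σ = (1/2)·(1 + 1/2 - 1/205 - 1/206) = 31467/42230

Sum = 31467/42230


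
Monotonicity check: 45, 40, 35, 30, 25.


Differences: -5, -5, -5, -5
All differences < 0 → strictly DECREASING

Monotonically decreasing


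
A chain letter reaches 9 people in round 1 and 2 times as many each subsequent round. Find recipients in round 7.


aₙ = a₁·r^(n-1)
= 9×2^6
= 9×64
= 576

a_7 = 576


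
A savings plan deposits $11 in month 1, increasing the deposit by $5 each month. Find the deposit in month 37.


aₙ = a₁ + (n-1)d
= 11 + (37-1)×5
= 11 + 180
= 191

a_37 = 191


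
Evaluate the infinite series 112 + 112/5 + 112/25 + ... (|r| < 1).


S∞ = a₁/(1-r) = 112/(1 - 1/5)
= 112/(4/5)
= 140

S∞ = 140


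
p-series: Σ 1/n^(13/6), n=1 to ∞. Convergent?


p-series test: Σ c/n^p converges if p > 1, diverges if p ≤ 1 (constant c > 0 doesn't affect convergence).
p = 13/6
13/6 > 1 → CONVERGES

Converges (p = 13/6 > 1)


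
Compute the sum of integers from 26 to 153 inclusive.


Σₖ₌26^153 k = Σₖ₌₁^153 k − Σₖ₌₁^25 k
= 153·154/2 − 25·26/2
= 11781 − 325 = 11456

Σk = 11456


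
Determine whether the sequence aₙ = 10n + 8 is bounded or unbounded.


aₙ = 10n + 8 → as n→∞, aₙ→∞
No finite upper bound exists
The sequence is UNBOUNDED

Unbounded (aₙ → ∞ as n → ∞)


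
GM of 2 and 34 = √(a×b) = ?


GM = √(2×34) = √68 = 8.2462

GM = 8.2462


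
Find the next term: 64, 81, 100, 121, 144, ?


Pattern: perfect squares: n²
Terms: 64, 81, 100, 121, 144
Next term = 169

Next term = 169


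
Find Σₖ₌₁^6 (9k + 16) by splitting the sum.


Σ(9k+16) = 9·Σk + 16·n
= 9·21 + 16·6
= 189 + 96 = 285

Σ = 285


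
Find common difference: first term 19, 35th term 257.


d = (aₙ - a₁)/(n-1)
= (257 - 19)/(35-1)
= 238/34 = 7

d = 7


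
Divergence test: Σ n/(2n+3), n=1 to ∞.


lim(n→∞) n/(2n+3) = 1/2 = 1/2  (divide numerator and denominator by n)
lim aₙ = 1/2 ≠ 0 → series DIVERGES

Diverges (lim aₙ = 1/2 ≠ 0)


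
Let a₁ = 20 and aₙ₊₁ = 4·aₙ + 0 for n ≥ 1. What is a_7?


Computing step by step:
a_1 = 20
a_2 = 80
a_3 = 320
a_4 = 1280
a_5 = 5120
a_6 = 20480
a_7 = 81920


a_7 = 81920


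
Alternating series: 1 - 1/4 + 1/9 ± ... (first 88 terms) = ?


S = 1 - 1/4 + 1/9 - 1/16 + 1/25 - 1/36 + 1/49 - 1/64 ± ...
= 0.8224
(Full series converges to +π²/12 ≈ +0.8225)

S_88 = 0.8224


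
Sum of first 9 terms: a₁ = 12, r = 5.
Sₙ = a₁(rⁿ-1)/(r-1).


Sₙ = 12×(5^9 - 1)/(5 - 1)
= 12×(1953125 - 1)/4
= 12×1953124/4
= 5859372

S_9 = 5859372


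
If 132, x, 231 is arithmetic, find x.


AM = (132 + 231)/2 = 363/2 = 181.5

AM = 181.5


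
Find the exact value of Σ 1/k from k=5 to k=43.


Σₖ₌5^43 1/k = 1/5 + 1/6 + 1/7 + ... + 1/43
= 277286409089906417/122332313750680800
≈ 2.2667

Sum = 277286409089906417/122332313750680800 ≈ 2.2667


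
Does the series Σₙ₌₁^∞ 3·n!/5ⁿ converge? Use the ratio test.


aₙ = 3·n!/5^n
a_{n+1}/aₙ = (n+1)!/5^(n+1) × 5^n/n!  (constant 3 cancels)
= (n+1)/5
L = lim(n→∞) (n+1)/5 = ∞
L > 1 → series DIVERGES

Diverges (ratio test: L = ∞ > 1)


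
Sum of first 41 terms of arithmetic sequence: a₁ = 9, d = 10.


aₙ = 9 + (41-1)×10 = 409
Sₙ = n(a₁+aₙ)/2 = 41×(9+409)/2
= 41×418/2 = 8569

S_41 = 8569


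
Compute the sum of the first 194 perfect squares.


n = 194
n(n+1)(2n+1)/6 = 194×195×389/6
= 14715870/6 = 2452645

Σk² = 2452645


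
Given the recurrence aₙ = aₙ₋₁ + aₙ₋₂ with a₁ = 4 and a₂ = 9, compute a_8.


Computing iteratively: 4, 9, 13, 22, 35, 57, 92, 149
a_8 = 149

a_8 = 149


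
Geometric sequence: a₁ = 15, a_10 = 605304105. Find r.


r^(n-1) = aₙ/a₁
r^9 = 605304105/15 = 40353607
r = 40353607^(1/9)
= 7

r = 7


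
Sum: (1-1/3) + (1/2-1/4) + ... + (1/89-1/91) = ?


Telescoping with gap 2: two head and two tail terms survive.
= (1 + 1/2) - (1/90 + 1/91)
= 3/2 - 1/90 - 1/91 = 6052/4095

Sum = 6052/4095


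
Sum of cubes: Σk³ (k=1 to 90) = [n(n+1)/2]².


n(n+1)/2 = 90×91/2 = 4095
Σk³ = 4095² = 16769025

Σk³ = 16769025


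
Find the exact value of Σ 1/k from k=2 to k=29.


Σₖ₌2^29 1/k = 1/2 + 1/3 + 1/4 + ... + 1/29
= 6897956948587/2329089562800
≈ 2.9617

Sum = 6897956948587/2329089562800 ≈ 2.9617


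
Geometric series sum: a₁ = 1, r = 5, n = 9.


Sₙ = 1×(5^9 - 1)/(5 - 1)
= 1×(1953125 - 1)/4
= 1×1953124/4
= 488281

S_9 = 488281


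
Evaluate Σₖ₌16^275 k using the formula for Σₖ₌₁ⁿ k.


Σₖ₌16^275 k = Σₖ₌₁^275 k − Σₖ₌₁^15 k
= 275·276/2 − 15·16/2
= 37950 − 120 = 37830

Σk = 37830


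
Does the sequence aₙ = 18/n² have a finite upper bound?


a₁ = 18, a₂ = 18/4, a₃ = 18/9, ...
0 < aₙ ≤ 18 for all n ≥ 1
The sequence IS bounded

Bounded (0 < aₙ ≤ 18)


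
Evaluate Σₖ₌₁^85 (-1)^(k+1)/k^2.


S = 1 - 1/4 + 1/9 - 1/16 + 1/25 - 1/36 + 1/49 - 1/64 ± ...
= 0.8225
(Full series converges to +π²/12 ≈ +0.8225)

S_85 = 0.8225


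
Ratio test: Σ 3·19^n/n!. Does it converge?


aₙ = 3·19^n/n!
a_{n+1}/aₙ = 19^(n+1)/(n+1)! × n!/19^n  (constant 3 cancels)
= 19/(n+1)
L = lim(n→∞) 19/(n+1) = 0
L < 1 → series CONVERGES

Converges (ratio test: L = 0 < 1)


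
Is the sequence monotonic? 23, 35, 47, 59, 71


Differences: 12, 12, 12, 12
All differences > 0 → strictly INCREASING

Monotonically increasing


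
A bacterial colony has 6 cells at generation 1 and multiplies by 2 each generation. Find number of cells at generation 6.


aₙ = a₁·r^(n-1)
= 6×2^5
= 6×32
= 192

a_6 = 192


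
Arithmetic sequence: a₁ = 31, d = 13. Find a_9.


aₙ = a₁ + (n-1)d
= 31 + (9-1)×13
= 31 + 104
= 135

a_9 = 135


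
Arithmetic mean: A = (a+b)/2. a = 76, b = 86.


AM = (76 + 86)/2 = 162/2 = 81

AM = 81


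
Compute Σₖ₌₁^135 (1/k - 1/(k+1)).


Telescoping: adjacent terms cancel.
= 1/1 - 1/136
= 1 - 1/136 = 135/136

Sum = 135/136


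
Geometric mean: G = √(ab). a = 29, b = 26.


GM = √(29×26) = √754 = 27.4591

GM = 27.4591


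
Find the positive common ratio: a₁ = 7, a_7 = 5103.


r^(n-1) = aₙ/a₁
r^6 = 5103/7 = 729
r = 729^(1/6)
= ±3; taking r > 0 gives r = 3

r = 3


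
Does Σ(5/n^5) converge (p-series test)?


p-series test: Σ c/n^p converges if p > 1, diverges if p ≤ 1 (constant c > 0 doesn't affect convergence).
p = 5
5 > 1 → CONVERGES

Converges (p = 5 > 1)


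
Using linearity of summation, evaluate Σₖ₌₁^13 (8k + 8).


Σ(8k+8) = 8·Σk + 8·n
= 8·91 + 8·13
= 728 + 104 = 832

Σ = 832


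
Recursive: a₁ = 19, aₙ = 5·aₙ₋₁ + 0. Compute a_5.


Computing step by step:
a_1 = 19
a_2 = 95
a_3 = 475
a_4 = 2375
a_5 = 11875


a_5 = 11875


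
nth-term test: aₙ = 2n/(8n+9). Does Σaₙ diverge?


lim(n→∞) 2n/(8n+9) = 2/8 = 1/4  (divide numerator and denominator by n)
lim aₙ = 1/4 ≠ 0 → series DIVERGES

Diverges (lim aₙ = 1/4 ≠ 0)


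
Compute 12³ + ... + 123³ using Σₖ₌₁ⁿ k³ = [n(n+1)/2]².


Σₖ₌12^123 k³ = [123·124/2]² − [11·12/2]²
= 58155876 − 4356 = 58151520

Σk³ = 58151520


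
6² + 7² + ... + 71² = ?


Σₖ₌6^71 k² = Σₖ₌₁^71 k² − Σₖ₌₁^5 k²
= 71·72·143/6 − 5·6·11/6
= 121836 − 55 = 121781

Σk² = 121781


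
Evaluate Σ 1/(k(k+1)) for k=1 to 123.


1/(k(k+1)) = 1/k - 1/(k+1) (partial fractions)
Telescoping: Σ = 1 - 1/124 = 123/124

Sum = 123/124


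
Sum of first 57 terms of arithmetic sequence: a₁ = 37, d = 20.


aₙ = 37 + (57-1)×20 = 1157
Sₙ = n(a₁+aₙ)/2 = 57×(37+1157)/2
= 57×1194/2 = 34029

S_57 = 34029


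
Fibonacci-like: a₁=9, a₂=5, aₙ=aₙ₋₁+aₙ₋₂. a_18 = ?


Computing iteratively: 9, 5, 14, 19, 33, 52, 85, 137, 222, 359, 581, 940, ...
a_18 = 16868

a_18 = 16868


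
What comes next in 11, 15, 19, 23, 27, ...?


Pattern: arithmetic (d=4)
Terms: 11, 15, 19, 23, 27
Next term = 31

Next term = 31
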